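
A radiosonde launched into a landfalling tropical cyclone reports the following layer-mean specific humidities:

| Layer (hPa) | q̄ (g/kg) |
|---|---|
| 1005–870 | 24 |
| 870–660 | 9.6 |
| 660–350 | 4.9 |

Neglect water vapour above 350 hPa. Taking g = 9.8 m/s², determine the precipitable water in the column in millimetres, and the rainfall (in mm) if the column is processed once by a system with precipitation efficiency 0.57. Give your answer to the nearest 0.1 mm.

PW ≈ 69.1 mm; rainfall ≈ 39.4 mm

Precipitable water is the column-integrated vapour mass per unit area: PW = (1/g) Σ q̄ Δp, with q in kg/kg and Δp in Pa (1 kg/m² of water = 1 mm).
Layer 1005–870 hPa: Δp = 135 hPa = 13500 Pa, q̄ = 0.024 kg/kg → 0.024 × 13500 / 9.8 = 33.06 mm
Layer 870–660 hPa: Δp = 210 hPa = 21000 Pa, q̄ = 0.0096 kg/kg → 0.0096 × 21000 / 9.8 = 20.57 mm
Layer 660–350 hPa: Δp = 310 hPa = 31000 Pa, q̄ = 0.0049 kg/kg → 0.0049 × 31000 / 9.8 = 15.50 mm
PW = 33.06 + 20.57 + 15.50 = 69.13 ≈ 69.1 mm.
Rainfall = ε × PW = 0.57 × 69.1 = 39.4 mm.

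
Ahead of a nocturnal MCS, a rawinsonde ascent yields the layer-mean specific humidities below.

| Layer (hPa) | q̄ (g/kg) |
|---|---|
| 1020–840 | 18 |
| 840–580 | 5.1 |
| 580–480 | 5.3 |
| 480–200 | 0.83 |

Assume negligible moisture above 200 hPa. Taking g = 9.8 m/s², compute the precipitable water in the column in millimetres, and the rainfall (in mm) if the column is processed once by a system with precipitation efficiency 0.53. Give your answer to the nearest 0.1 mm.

Precipitable water is the column-integrated vapour mass per unit area: PW = (1/g) Σ q̄ Δp, with q in kg/kg and Δp in Pa (1 kg/m² of water = 1 mm).
Layer 1020–840 hPa: Δp = 180 hPa = 18000 Pa, q̄ = 0.018 kg/kg → 0.018 × 18000 / 9.8 = 33.06 mm
Layer 840–580 hPa: Δp = 260 hPa = 26000 Pa, q̄ = 0.0051 kg/kg → 0.0051 × 26000 / 9.8 = 13.53 mm
Layer 580–480 hPa: Δp = 100 hPa = 10000 Pa, q̄ = 0.0053 kg/kg → 0.0053 × 10000 / 9.8 = 5.41 mm
Layer 480–200 hPa: Δp = 280 hPa = 28000 Pa, q̄ = 0.00083 kg/kg → 0.00083 × 28000 / 9.8 = 2.37 mm
PW = 33.06 + 13.53 + 5.41 + 2.37 = 54.37 ≈ 54.4 mm.
Rainfall = ε × PW = 0.53 × 54.4 = 28.8 mm.

PW ≈ 54.4 mm; rainfall ≈ 28.8 mm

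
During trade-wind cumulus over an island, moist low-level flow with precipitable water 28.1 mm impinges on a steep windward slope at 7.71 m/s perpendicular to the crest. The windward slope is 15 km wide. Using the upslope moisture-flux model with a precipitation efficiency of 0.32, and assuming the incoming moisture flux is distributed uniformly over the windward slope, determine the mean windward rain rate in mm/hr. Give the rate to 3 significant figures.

Incoming column moisture flux per unit ridge length: F = V × PW = 7.71 × 28.1 = 216.651 mm·m/s.
Spread over the 15 km slope with efficiency ε = 0.32: R = ε·F/W = 0.32 × 216.651 / 15000 m = 4.622e-03 mm/s.
R = 4.622e-03 × 3600 = 16.6 mm/hr.

R ≈ 16.6 mm/hr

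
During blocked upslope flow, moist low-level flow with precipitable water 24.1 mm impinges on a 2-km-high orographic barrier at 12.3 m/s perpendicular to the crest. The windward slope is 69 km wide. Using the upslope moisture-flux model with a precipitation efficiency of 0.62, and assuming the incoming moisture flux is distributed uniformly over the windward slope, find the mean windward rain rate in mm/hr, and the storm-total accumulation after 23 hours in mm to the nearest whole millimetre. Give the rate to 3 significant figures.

Incoming column moisture flux per unit ridge length: F = V × PW = 12.3 × 24.1 = 296.43 mm·m/s.
Spread over the 69 km slope with efficiency ε = 0.62: R = ε·F/W = 0.62 × 296.43 / 69000 m = 2.664e-03 mm/s.
R = 2.664e-03 × 3600 = 9.59 mm/hr.
Over 23 h: total = 9.59 × 23 = 220.57 ≈ 221 mm.

R ≈ 9.59 mm/hr; total ≈ 221 mm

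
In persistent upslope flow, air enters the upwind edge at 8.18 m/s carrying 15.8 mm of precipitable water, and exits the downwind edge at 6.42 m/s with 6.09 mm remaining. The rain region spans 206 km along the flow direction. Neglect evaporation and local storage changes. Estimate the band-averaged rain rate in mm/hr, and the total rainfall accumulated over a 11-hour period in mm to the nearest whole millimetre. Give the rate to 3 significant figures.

Column moisture flux per unit crosswind length is F = V × PW.
Inflow: F_in = 8.18 × 15.8 = 129.244 mm·m/s
Outflow: F_out = 6.42 × 6.09 = 39.0978 mm·m/s
Steady-state rate R = (F_in − F_out)/L = (129.244 − 39.0978) / 206000 m = 4.376e-04 mm/s.
R = 4.376e-04 × 3600 = 1.58 mm/hr.
Over 11 h: total = 1.58 × 11 = 17.38 ≈ 17 mm.

R ≈ 1.58 mm/hr; total ≈ 17 mm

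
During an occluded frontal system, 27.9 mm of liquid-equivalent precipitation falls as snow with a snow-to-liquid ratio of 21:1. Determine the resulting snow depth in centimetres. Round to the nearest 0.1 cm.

snow depth ≈ 58.6 cm

Snow depth = liquid × ratio = 27.9 mm × 21 = 585.9 mm = 58.6 cm.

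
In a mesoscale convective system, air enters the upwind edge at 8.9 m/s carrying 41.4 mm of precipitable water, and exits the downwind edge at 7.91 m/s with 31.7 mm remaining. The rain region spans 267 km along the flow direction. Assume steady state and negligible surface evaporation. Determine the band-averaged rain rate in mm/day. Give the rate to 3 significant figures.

R ≈ 38.1 mm/day

Column moisture flux per unit crosswind length is F = V × PW.
Inflow: F_in = 8.9 × 41.4 = 368.46 mm·m/s
Outflow: F_out = 7.91 × 31.7 = 250.747 mm·m/s
Steady-state rate R = (F_in − F_out)/L = (368.46 − 250.747) / 267000 m = 4.409e-04 mm/s.
R = 4.409e-04 × 3600 × 24 = 38.1 mm/day.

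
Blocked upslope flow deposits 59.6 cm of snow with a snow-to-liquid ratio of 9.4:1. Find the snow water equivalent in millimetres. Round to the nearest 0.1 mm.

SWE = snow depth / ratio = 59.6 cm / 9.4 = 6.340 cm = 63.4 mm.

SWE ≈ 63.4 mm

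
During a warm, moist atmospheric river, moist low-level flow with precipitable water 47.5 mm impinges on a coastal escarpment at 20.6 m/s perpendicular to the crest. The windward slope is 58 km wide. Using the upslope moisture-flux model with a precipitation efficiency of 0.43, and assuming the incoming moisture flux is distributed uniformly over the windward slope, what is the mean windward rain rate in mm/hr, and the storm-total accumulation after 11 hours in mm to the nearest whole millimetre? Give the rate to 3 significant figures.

Incoming column moisture flux per unit ridge length: F = V × PW = 20.6 × 47.5 = 978.5 mm·m/s.
Spread over the 58 km slope with efficiency ε = 0.43: R = ε·F/W = 0.43 × 978.5 / 58000 m = 7.254e-03 mm/s.
R = 7.254e-03 × 3600 = 26.1 mm/hr.
Over 11 h: total = 26.1 × 11 = 287.1 ≈ 287 mm.

R ≈ 26.1 mm/hr; total ≈ 287 mm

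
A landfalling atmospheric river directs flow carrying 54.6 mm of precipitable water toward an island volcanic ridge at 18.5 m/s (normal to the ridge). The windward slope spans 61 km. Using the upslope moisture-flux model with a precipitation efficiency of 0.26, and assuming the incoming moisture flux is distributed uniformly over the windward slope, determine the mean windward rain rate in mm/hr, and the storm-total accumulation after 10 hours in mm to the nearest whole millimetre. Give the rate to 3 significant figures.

R ≈ 15.5 mm/hr; total ≈ 155 mm

Incoming column moisture flux per unit ridge length: F = V × PW = 18.5 × 54.6 = 1010.1 mm·m/s.
Spread over the 61 km slope with efficiency ε = 0.26: R = ε·F/W = 0.26 × 1010.1 / 61000 m = 4.305e-03 mm/s.
R = 4.305e-03 × 3600 = 15.5 mm/hr.
Over 10 h: total = 15.5 × 10 = 155 mm.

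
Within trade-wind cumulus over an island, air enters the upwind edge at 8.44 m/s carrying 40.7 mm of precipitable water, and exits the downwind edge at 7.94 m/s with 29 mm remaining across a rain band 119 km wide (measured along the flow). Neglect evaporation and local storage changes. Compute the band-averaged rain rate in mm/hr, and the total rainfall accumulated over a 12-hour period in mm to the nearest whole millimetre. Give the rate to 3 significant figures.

R ≈ 3.43 mm/hr; total ≈ 41 mm

Column moisture flux per unit crosswind length is F = V × PW.
Inflow: F_in = 8.44 × 40.7 = 343.508 mm·m/s
Outflow: F_out = 7.94 × 29 = 230.26 mm·m/s
Steady-state rate R = (F_in − F_out)/L = (343.508 − 230.26) / 119000 m = 9.517e-04 mm/s.
R = 9.517e-04 × 3600 = 3.43 mm/hr.
Over 12 h: total = 3.43 × 12 = 41.16 ≈ 41 mm.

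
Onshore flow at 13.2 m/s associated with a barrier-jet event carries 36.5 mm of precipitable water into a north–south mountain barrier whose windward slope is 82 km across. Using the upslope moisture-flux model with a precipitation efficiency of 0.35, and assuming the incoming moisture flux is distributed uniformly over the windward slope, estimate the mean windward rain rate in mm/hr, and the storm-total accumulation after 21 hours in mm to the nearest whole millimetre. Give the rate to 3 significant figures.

Incoming column moisture flux per unit ridge length: F = V × PW = 13.2 × 36.5 = 481.8 mm·m/s.
Spread over the 82 km slope with efficiency ε = 0.35: R = ε·F/W = 0.35 × 481.8 / 82000 m = 2.056e-03 mm/s.
R = 2.056e-03 × 3600 = 7.40 mm/hr.
Over 21 h: total = 7.40 × 21 = 155.4 ≈ 155 mm.

R ≈ 7.40 mm/hr; total ≈ 155 mm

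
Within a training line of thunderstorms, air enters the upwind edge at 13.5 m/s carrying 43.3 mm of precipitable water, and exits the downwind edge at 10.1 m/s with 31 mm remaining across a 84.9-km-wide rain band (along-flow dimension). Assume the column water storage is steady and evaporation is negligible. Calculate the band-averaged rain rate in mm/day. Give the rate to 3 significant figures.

Column moisture flux per unit crosswind length is F = V × PW.
Inflow: F_in = 13.5 × 43.3 = 584.55 mm·m/s
Outflow: F_out = 10.1 × 31 = 313.1 mm·m/s
Steady-state rate R = (F_in − F_out)/L = (584.55 − 313.1) / 84900 m = 3.197e-03 mm/s.
R = 3.197e-03 × 3600 × 24 = 276 mm/day.

R ≈ 276 mm/day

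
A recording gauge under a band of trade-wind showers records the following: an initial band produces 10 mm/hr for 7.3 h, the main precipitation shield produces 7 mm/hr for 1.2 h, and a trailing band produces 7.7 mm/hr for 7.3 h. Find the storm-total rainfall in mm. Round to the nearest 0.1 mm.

total ≈ 137.6 mm

Total = Σ Rᵢ Δtᵢ = 10 × 7.3 + 7 × 1.2 + 7.7 × 7.3
      = 73 + 8.4 + 56.21 = 137.6 mm.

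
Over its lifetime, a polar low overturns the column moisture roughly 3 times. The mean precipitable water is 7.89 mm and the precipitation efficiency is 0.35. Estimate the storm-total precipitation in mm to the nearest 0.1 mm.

Each cycle deposits ε × PW = 0.35 × 7.89 = 2.7615 mm.
Over 3 cycles: 3 × 2.7615 = 8.3 mm.

precipitation ≈ 8.3 mm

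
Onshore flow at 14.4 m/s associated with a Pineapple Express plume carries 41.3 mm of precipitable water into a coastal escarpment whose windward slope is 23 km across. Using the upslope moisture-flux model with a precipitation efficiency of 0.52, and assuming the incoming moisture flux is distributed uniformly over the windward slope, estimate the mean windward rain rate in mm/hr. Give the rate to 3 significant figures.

R ≈ 48.4 mm/hr

Incoming column moisture flux per unit ridge length: F = V × PW = 14.4 × 41.3 = 594.72 mm·m/s.
Spread over the 23 km slope with efficiency ε = 0.52: R = ε·F/W = 0.52 × 594.72 / 23000 m = 1.345e-02 mm/s.
R = 1.345e-02 × 3600 = 48.4 mm/hr.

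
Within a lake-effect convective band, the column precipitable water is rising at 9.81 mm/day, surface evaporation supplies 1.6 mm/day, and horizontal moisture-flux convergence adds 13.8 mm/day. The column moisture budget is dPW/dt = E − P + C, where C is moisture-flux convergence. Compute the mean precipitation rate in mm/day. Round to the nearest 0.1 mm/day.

P ≈ 5.6 mm/day

dPW/dt = +9.81 mm/day.
P = E + C − dPW/dt = 1.6 + (13.8) − (+9.81) = 5.6 mm/day.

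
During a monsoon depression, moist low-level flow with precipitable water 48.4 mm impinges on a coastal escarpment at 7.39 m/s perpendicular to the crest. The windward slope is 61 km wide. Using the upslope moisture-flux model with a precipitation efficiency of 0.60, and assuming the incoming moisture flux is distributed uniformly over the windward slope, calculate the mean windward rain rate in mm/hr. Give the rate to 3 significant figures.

Incoming column moisture flux per unit ridge length: F = V × PW = 7.39 × 48.4 = 357.676 mm·m/s.
Spread over the 61 km slope with efficiency ε = 0.60: R = ε·F/W = 0.60 × 357.676 / 61000 m = 3.518e-03 mm/s.
R = 3.518e-03 × 3600 = 12.7 mm/hr.

R ≈ 12.7 mm/hr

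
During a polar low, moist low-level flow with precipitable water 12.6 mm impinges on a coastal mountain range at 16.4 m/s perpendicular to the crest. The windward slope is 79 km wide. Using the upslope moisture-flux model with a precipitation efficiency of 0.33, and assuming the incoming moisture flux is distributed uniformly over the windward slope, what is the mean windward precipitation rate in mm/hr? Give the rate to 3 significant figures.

R ≈ 3.11 mm/hr

Incoming column moisture flux per unit ridge length: F = V × PW = 16.4 × 12.6 = 206.64 mm·m/s.
Spread over the 79 km slope with efficiency ε = 0.33: R = ε·F/W = 0.33 × 206.64 / 79000 m = 8.632e-04 mm/s.
R = 8.632e-04 × 3600 = 3.11 mm/hr.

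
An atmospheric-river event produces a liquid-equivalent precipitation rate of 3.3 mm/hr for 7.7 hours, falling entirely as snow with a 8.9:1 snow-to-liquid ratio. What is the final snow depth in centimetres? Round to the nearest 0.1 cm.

Liquid-equivalent depth = 3.3 × 7.7 = 25.41 mm.
Snow depth = 25.41 mm × 8.9 = 226.149 mm = 22.6 cm.

snow depth ≈ 22.6 cm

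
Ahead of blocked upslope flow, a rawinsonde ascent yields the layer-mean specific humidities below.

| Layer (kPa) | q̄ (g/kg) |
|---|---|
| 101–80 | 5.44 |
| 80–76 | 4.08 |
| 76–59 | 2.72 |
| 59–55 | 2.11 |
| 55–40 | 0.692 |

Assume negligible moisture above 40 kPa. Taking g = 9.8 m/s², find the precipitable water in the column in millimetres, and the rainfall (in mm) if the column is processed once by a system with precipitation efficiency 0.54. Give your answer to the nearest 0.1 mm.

Precipitable water is the column-integrated vapour mass per unit area: PW = (1/g) Σ q̄ Δp, with q in kg/kg and Δp in Pa (1 kg/m² of water = 1 mm).
Layer 101–80 kPa: Δp = 210 hPa = 21000 Pa, q̄ = 0.00544 kg/kg → 0.00544 × 21000 / 9.8 = 11.66 mm
Layer 80–76 kPa: Δp = 40 hPa = 4000 Pa, q̄ = 0.00408 kg/kg → 0.00408 × 4000 / 9.8 = 1.67 mm
Layer 76–59 kPa: Δp = 170 hPa = 17000 Pa, q̄ = 0.00272 kg/kg → 0.00272 × 17000 / 9.8 = 4.72 mm
Layer 59–55 kPa: Δp = 40 hPa = 4000 Pa, q̄ = 0.00211 kg/kg → 0.00211 × 4000 / 9.8 = 0.86 mm
Layer 55–40 kPa: Δp = 150 hPa = 15000 Pa, q̄ = 0.000692 kg/kg → 0.000692 × 15000 / 9.8 = 1.06 mm
PW = 11.66 + 1.67 + 4.72 + 0.86 + 1.06 = 19.97 ≈ 20.0 mm.
Rainfall = ε × PW = 0.54 × 20.0 = 10.8 mm.

PW ≈ 20.0 mm; rainfall ≈ 10.8 mm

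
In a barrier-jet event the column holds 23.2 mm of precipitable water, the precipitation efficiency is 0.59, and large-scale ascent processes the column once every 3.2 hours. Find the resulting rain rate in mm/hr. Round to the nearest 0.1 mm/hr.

Each overturning extracts ε × PW = 0.59 × 23.2 = 13.688 mm.
Rate = ε·PW / τ = 13.688 / 3.2 h = 4.3 mm/hr.

R ≈ 4.3 mm/hr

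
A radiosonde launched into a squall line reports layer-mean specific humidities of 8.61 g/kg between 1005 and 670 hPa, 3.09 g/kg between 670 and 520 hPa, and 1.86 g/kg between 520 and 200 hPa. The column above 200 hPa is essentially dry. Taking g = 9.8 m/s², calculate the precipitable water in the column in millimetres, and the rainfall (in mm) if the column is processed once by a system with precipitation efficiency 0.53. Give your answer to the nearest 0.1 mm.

PW ≈ 40.2 mm; rainfall ≈ 21.3 mm

Precipitable water is the column-integrated vapour mass per unit area: PW = (1/g) Σ q̄ Δp, with q in kg/kg and Δp in Pa (1 kg/m² of water = 1 mm).
Layer 1005–670 hPa: Δp = 335 hPa = 33500 Pa, q̄ = 0.00861 kg/kg → 0.00861 × 33500 / 9.8 = 29.43 mm
Layer 670–520 hPa: Δp = 150 hPa = 15000 Pa, q̄ = 0.00309 kg/kg → 0.00309 × 15000 / 9.8 = 4.73 mm
Layer 520–200 hPa: Δp = 320 hPa = 32000 Pa, q̄ = 0.00186 kg/kg → 0.00186 × 32000 / 9.8 = 6.07 mm
PW = 29.43 + 4.73 + 6.07 = 40.23 ≈ 40.2 mm.
Rainfall = ε × PW = 0.53 × 40.2 = 21.3 mm.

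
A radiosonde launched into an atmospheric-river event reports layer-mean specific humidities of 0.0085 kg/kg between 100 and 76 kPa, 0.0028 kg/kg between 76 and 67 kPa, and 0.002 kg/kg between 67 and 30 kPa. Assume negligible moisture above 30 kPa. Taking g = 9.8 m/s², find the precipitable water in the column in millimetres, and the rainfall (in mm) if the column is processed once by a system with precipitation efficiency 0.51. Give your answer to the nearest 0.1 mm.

PW ≈ 30.9 mm; rainfall ≈ 15.8 mm

Precipitable water is the column-integrated vapour mass per unit area: PW = (1/g) Σ q̄ Δp, with q in kg/kg and Δp in Pa (1 kg/m² of water = 1 mm).
Layer 100–76 kPa: Δp = 240 hPa = 24000 Pa, q̄ = 0.0085 kg/kg → 0.0085 × 24000 / 9.8 = 20.82 mm
Layer 76–67 kPa: Δp = 90 hPa = 9000 Pa, q̄ = 0.0028 kg/kg → 0.0028 × 9000 / 9.8 = 2.57 mm
Layer 67–30 kPa: Δp = 370 hPa = 37000 Pa, q̄ = 0.002 kg/kg → 0.002 × 37000 / 9.8 = 7.55 mm
PW = 20.82 + 2.57 + 7.55 = 30.94 ≈ 30.9 mm.
Rainfall = ε × PW = 0.51 × 30.9 = 15.8 mm.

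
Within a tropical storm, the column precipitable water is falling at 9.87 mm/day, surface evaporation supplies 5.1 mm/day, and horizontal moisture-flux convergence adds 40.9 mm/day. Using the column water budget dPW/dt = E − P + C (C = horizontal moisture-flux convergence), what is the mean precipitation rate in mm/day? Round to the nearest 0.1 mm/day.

P ≈ 55.9 mm/day

dPW/dt = -9.87 mm/day.
P = E + C − dPW/dt = 5.1 + (40.9) − (-9.87) = 55.9 mm/day.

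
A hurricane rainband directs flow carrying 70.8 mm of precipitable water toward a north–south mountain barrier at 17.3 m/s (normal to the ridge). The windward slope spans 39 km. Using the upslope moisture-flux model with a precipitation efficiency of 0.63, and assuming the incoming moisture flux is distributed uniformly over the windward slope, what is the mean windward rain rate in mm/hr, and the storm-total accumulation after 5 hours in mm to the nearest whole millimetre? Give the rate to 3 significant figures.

R ≈ 71.2 mm/hr; total ≈ 356 mm

Incoming column moisture flux per unit ridge length: F = V × PW = 17.3 × 70.8 = 1224.84 mm·m/s.
Spread over the 39 km slope with efficiency ε = 0.63: R = ε·F/W = 0.63 × 1224.84 / 39000 m = 1.979e-02 mm/s.
R = 1.979e-02 × 3600 = 71.2 mm/hr.
Over 5 h: total = 71.2 × 5 = 356 mm.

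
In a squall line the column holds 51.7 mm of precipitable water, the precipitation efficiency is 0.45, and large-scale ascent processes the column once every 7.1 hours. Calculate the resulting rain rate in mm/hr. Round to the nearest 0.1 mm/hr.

Each overturning extracts ε × PW = 0.45 × 51.7 = 23.265 mm.
Rate = ε·PW / τ = 23.265 / 7.1 h = 3.3 mm/hr.

R ≈ 3.3 mm/hr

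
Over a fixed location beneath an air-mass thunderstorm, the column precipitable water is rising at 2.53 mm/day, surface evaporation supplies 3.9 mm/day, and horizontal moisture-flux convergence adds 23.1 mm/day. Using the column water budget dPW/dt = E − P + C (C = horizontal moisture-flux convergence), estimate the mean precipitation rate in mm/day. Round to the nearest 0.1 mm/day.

dPW/dt = +2.53 mm/day.
P = E + C − dPW/dt = 3.9 + (23.1) − (+2.53) = 24.5 mm/day.

P ≈ 24.5 mm/day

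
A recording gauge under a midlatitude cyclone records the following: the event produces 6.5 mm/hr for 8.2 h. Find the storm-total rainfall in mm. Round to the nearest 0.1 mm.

total ≈ 53.3 mm

Total = Σ Rᵢ Δtᵢ = 6.5 × 8.2
      = 53.3 = 53.3 mm.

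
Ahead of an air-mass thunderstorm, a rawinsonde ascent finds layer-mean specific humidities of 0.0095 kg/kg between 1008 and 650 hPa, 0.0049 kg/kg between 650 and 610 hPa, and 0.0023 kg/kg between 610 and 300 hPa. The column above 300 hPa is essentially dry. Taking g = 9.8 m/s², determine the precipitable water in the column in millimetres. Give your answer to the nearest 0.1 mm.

Precipitable water is the column-integrated vapour mass per unit area: PW = (1/g) Σ q̄ Δp, with q in kg/kg and Δp in Pa (1 kg/m² of water = 1 mm).
Layer 1008–650 hPa: Δp = 358 hPa = 35800 Pa, q̄ = 0.0095 kg/kg → 0.0095 × 35800 / 9.8 = 34.70 mm
Layer 650–610 hPa: Δp = 40 hPa = 4000 Pa, q̄ = 0.0049 kg/kg → 0.0049 × 4000 / 9.8 = 2.00 mm
Layer 610–300 hPa: Δp = 310 hPa = 31000 Pa, q̄ = 0.0023 kg/kg → 0.0023 × 31000 / 9.8 = 7.28 mm
PW = 34.70 + 2.00 + 7.28 = 43.98 ≈ 44.0 mm.

PW ≈ 44.0 mm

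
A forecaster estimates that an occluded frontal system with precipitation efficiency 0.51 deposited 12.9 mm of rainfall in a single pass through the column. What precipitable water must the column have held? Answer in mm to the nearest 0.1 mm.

PW ≈ 25.3 mm

PW = rainfall / ε = 12.9 / 0.51 = 25.3 mm.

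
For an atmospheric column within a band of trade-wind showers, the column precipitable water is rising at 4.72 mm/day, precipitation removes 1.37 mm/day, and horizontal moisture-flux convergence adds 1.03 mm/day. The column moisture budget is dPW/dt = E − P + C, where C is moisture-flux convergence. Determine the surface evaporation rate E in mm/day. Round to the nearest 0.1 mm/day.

dPW/dt = +4.72 mm/day.
E = dPW/dt + P − C = (+4.72) + 1.37 − (1.03) = 5.1 mm/day.

E ≈ 5.1 mm/day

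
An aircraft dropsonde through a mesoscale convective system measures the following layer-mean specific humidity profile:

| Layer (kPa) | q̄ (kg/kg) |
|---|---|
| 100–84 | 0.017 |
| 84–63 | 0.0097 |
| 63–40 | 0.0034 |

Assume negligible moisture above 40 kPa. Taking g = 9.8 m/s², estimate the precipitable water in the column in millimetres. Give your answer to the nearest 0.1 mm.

Precipitable water is the column-integrated vapour mass per unit area: PW = (1/g) Σ q̄ Δp, with q in kg/kg and Δp in Pa (1 kg/m² of water = 1 mm).
Layer 100–84 kPa: Δp = 160 hPa = 16000 Pa, q̄ = 0.017 kg/kg → 0.017 × 16000 / 9.8 = 27.76 mm
Layer 84–63 kPa: Δp = 210 hPa = 21000 Pa, q̄ = 0.0097 kg/kg → 0.0097 × 21000 / 9.8 = 20.79 mm
Layer 63–40 kPa: Δp = 230 hPa = 23000 Pa, q̄ = 0.0034 kg/kg → 0.0034 × 23000 / 9.8 = 7.98 mm
PW = 27.76 + 20.79 + 7.98 = 56.53 ≈ 56.5 mm.

PW ≈ 56.5 mm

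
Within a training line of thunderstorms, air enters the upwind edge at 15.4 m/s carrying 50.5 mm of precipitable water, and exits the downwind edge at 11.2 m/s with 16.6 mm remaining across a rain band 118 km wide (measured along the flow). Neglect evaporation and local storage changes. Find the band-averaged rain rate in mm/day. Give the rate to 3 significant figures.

R ≈ 433 mm/day

Column moisture flux per unit crosswind length is F = V × PW.
Inflow: F_in = 15.4 × 50.5 = 777.7 mm·m/s
Outflow: F_out = 11.2 × 16.6 = 185.92 mm·m/s
Steady-state rate R = (F_in − F_out)/L = (777.7 − 185.92) / 118000 m = 5.015e-03 mm/s.
R = 5.015e-03 × 3600 × 24 = 433 mm/day.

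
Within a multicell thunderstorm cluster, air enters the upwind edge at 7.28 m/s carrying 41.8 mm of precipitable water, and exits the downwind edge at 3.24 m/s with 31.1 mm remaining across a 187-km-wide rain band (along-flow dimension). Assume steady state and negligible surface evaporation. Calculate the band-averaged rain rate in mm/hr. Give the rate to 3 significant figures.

Column moisture flux per unit crosswind length is F = V × PW.
Inflow: F_in = 7.28 × 41.8 = 304.304 mm·m/s
Outflow: F_out = 3.24 × 31.1 = 100.764 mm·m/s
Steady-state rate R = (F_in − F_out)/L = (304.304 − 100.764) / 187000 m = 1.088e-03 mm/s.
R = 1.088e-03 × 3600 = 3.92 mm/hr.

R ≈ 3.92 mm/hr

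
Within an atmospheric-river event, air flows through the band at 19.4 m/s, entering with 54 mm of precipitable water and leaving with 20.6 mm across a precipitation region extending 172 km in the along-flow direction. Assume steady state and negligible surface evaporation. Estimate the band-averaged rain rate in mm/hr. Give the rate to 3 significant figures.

Column moisture flux per unit crosswind length is F = V × PW.
Inflow: F_in = 19.4 × 54 = 1047.6 mm·m/s
Outflow: F_out = 19.4 × 20.6 = 399.64 mm·m/s
Steady-state rate R = (F_in − F_out)/L = (1047.6 − 399.64) / 172000 m = 3.767e-03 mm/s.
R = 3.767e-03 × 3600 = 13.6 mm/hr.

R ≈ 13.6 mm/hr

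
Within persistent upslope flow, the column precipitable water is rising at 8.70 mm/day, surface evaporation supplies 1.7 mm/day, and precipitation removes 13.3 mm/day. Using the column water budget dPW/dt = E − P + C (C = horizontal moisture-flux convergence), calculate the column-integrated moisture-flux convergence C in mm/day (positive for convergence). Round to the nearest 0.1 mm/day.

C ≈ 20.3 mm/day

dPW/dt = +8.70 mm/day.
C = dPW/dt − E + P = (+8.70) − 1.7 + 13.3 = 20.3 mm/day.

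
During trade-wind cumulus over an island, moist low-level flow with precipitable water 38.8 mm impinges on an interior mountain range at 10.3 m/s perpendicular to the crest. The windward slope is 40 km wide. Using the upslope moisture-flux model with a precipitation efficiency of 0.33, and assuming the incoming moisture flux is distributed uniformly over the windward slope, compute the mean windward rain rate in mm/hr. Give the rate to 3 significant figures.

Incoming column moisture flux per unit ridge length: F = V × PW = 10.3 × 38.8 = 399.64 mm·m/s.
Spread over the 40 km slope with efficiency ε = 0.33: R = ε·F/W = 0.33 × 399.64 / 40000 m = 3.297e-03 mm/s.
R = 3.297e-03 × 3600 = 11.9 mm/hr.

R ≈ 11.9 mm/hr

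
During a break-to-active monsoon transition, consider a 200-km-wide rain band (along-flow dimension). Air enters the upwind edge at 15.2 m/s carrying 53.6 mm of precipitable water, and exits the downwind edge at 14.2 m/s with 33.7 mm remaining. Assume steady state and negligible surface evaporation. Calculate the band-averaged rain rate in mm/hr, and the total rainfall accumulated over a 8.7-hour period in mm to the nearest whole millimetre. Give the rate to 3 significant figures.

R ≈ 6.05 mm/hr; total ≈ 53 mm

Column moisture flux per unit crosswind length is F = V × PW.
Inflow: F_in = 15.2 × 53.6 = 814.72 mm·m/s
Outflow: F_out = 14.2 × 33.7 = 478.54 mm·m/s
Steady-state rate R = (F_in − F_out)/L = (814.72 − 478.54) / 200000 m = 1.681e-03 mm/s.
R = 1.681e-03 × 3600 = 6.05 mm/hr.
Over 8.7 h: total = 6.05 × 8.7 = 52.635 ≈ 53 mm.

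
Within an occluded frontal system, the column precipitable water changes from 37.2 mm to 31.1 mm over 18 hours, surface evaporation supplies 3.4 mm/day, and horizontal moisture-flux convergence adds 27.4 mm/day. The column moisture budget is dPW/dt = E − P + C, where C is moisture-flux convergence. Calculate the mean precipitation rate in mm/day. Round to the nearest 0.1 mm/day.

P ≈ 38.9 mm/day

dPW/dt = (31.1 − 37.2) mm / (18/24 day) = -8.133 mm/day.
P = E + C − dPW/dt = 3.4 + (27.4) − (-8.133) = 38.9 mm/day.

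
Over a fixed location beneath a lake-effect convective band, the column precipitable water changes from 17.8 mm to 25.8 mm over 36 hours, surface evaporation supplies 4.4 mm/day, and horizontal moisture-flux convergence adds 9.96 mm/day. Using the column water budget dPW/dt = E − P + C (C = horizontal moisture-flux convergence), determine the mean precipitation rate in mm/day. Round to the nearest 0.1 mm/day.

dPW/dt = (25.8 − 17.8) mm / (36/24 day) = +5.333 mm/day.
P = E + C − dPW/dt = 4.4 + (9.96) − (+5.333) = 9.0 mm/day.

P ≈ 9.0 mm/day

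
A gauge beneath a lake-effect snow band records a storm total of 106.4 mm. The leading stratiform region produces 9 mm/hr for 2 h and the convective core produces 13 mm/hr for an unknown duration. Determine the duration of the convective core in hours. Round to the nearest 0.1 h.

Known phases: 9 × 2 = 18 mm.
Remaining depth = 106.4 − 18 = 88.4 mm.
Duration = 88.4 / 13 = 6.8 h.

duration ≈ 6.8 h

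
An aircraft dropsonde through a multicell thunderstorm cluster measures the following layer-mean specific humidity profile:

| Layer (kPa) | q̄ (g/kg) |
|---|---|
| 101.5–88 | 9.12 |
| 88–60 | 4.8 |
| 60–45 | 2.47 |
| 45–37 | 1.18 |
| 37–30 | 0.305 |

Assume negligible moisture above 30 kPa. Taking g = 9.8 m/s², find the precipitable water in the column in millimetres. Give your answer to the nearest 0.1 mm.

PW ≈ 31.2 mm

Precipitable water is the column-integrated vapour mass per unit area: PW = (1/g) Σ q̄ Δp, with q in kg/kg and Δp in Pa (1 kg/m² of water = 1 mm).
Layer 101.5–88 kPa: Δp = 135 hPa = 13500 Pa, q̄ = 0.00912 kg/kg → 0.00912 × 13500 / 9.8 = 12.56 mm
Layer 88–60 kPa: Δp = 280 hPa = 28000 Pa, q̄ = 0.0048 kg/kg → 0.0048 × 28000 / 9.8 = 13.71 mm
Layer 60–45 kPa: Δp = 150 hPa = 15000 Pa, q̄ = 0.00247 kg/kg → 0.00247 × 15000 / 9.8 = 3.78 mm
Layer 45–37 kPa: Δp = 80 hPa = 8000 Pa, q̄ = 0.00118 kg/kg → 0.00118 × 8000 / 9.8 = 0.96 mm
Layer 37–30 kPa: Δp = 70 hPa = 7000 Pa, q̄ = 0.000305 kg/kg → 0.000305 × 7000 / 9.8 = 0.22 mm
PW = 12.56 + 13.71 + 3.78 + 0.96 + 0.22 = 31.23 ≈ 31.2 mm.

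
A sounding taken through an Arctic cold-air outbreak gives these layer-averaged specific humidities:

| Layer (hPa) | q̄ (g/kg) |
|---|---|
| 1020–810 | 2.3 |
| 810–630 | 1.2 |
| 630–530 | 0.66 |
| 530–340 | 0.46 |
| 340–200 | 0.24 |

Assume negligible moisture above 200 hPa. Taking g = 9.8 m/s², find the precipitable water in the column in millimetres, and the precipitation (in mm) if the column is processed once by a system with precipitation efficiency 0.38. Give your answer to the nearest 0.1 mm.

PW ≈ 9.0 mm; precipitation ≈ 3.4 mm

Precipitable water is the column-integrated vapour mass per unit area: PW = (1/g) Σ q̄ Δp, with q in kg/kg and Δp in Pa (1 kg/m² of water = 1 mm).
Layer 1020–810 hPa: Δp = 210 hPa = 21000 Pa, q̄ = 0.0023 kg/kg → 0.0023 × 21000 / 9.8 = 4.93 mm
Layer 810–630 hPa: Δp = 180 hPa = 18000 Pa, q̄ = 0.0012 kg/kg → 0.0012 × 18000 / 9.8 = 2.20 mm
Layer 630–530 hPa: Δp = 100 hPa = 10000 Pa, q̄ = 0.00066 kg/kg → 0.00066 × 10000 / 9.8 = 0.67 mm
Layer 530–340 hPa: Δp = 190 hPa = 19000 Pa, q̄ = 0.00046 kg/kg → 0.00046 × 19000 / 9.8 = 0.89 mm
Layer 340–200 hPa: Δp = 140 hPa = 14000 Pa, q̄ = 0.00024 kg/kg → 0.00024 × 14000 / 9.8 = 0.34 mm
PW = 4.93 + 2.20 + 0.67 + 0.89 + 0.34 = 9.03 ≈ 9.0 mm.
Precipitation = ε × PW = 0.38 × 9.0 = 3.4 mm.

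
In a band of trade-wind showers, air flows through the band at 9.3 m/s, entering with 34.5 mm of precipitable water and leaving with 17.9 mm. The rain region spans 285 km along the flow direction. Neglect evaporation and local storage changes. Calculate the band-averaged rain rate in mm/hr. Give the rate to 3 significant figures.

Column moisture flux per unit crosswind length is F = V × PW.
Inflow: F_in = 9.3 × 34.5 = 320.85 mm·m/s
Outflow: F_out = 9.3 × 17.9 = 166.47 mm·m/s
Steady-state rate R = (F_in − F_out)/L = (320.85 − 166.47) / 285000 m = 5.417e-04 mm/s.
R = 5.417e-04 × 3600 = 1.95 mm/hr.

R ≈ 1.95 mm/hr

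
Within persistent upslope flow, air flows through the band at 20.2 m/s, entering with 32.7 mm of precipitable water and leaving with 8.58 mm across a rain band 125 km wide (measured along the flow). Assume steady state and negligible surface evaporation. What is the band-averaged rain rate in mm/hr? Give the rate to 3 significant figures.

R ≈ 14.0 mm/hr

Column moisture flux per unit crosswind length is F = V × PW.
Inflow: F_in = 20.2 × 32.7 = 660.54 mm·m/s
Outflow: F_out = 20.2 × 8.58 = 173.316 mm·m/s
Steady-state rate R = (F_in − F_out)/L = (660.54 − 173.316) / 125000 m = 3.898e-03 mm/s.
R = 3.898e-03 × 3600 = 14.0 mm/hr.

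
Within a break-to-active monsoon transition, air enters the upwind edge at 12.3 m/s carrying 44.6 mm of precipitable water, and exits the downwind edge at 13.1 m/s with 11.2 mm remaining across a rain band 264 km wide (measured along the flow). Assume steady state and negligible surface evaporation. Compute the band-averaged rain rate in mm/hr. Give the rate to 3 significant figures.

Column moisture flux per unit crosswind length is F = V × PW.
Inflow: F_in = 12.3 × 44.6 = 548.58 mm·m/s
Outflow: F_out = 13.1 × 11.2 = 146.72 mm·m/s
Steady-state rate R = (F_in − F_out)/L = (548.58 − 146.72) / 264000 m = 1.522e-03 mm/s.
R = 1.522e-03 × 3600 = 5.48 mm/hr.

R ≈ 5.48 mm/hr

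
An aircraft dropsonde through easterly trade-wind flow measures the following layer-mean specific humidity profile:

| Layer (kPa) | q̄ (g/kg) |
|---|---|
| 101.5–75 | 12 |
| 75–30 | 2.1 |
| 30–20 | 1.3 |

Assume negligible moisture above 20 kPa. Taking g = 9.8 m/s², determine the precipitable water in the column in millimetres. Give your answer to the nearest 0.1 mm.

PW ≈ 43.4 mm

Precipitable water is the column-integrated vapour mass per unit area: PW = (1/g) Σ q̄ Δp, with q in kg/kg and Δp in Pa (1 kg/m² of water = 1 mm).
Layer 101.5–75 kPa: Δp = 265 hPa = 26500 Pa, q̄ = 0.012 kg/kg → 0.012 × 26500 / 9.8 = 32.45 mm
Layer 75–30 kPa: Δp = 450 hPa = 45000 Pa, q̄ = 0.0021 kg/kg → 0.0021 × 45000 / 9.8 = 9.64 mm
Layer 30–20 kPa: Δp = 100 hPa = 10000 Pa, q̄ = 0.0013 kg/kg → 0.0013 × 10000 / 9.8 = 1.33 mm
PW = 32.45 + 9.64 + 1.33 = 43.42 ≈ 43.4 mm.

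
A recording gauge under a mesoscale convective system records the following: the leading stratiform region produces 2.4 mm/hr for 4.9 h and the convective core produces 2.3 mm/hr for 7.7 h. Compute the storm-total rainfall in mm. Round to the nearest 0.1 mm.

total ≈ 29.5 mm

Total = Σ Rᵢ Δtᵢ = 2.4 × 4.9 + 2.3 × 7.7
      = 11.76 + 17.71 = 29.5 mm.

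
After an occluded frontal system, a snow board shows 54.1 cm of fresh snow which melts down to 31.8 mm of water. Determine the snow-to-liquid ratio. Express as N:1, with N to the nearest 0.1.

Ratio = snow depth / SWE = 541 mm / 31.8 mm = 17.0, i.e. 17.0:1.

ratio ≈ 17.0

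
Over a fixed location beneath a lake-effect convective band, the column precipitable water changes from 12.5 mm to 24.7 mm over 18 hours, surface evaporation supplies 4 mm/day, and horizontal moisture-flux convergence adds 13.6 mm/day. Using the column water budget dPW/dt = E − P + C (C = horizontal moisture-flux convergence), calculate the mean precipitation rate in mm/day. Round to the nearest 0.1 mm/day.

dPW/dt = (24.7 − 12.5) mm / (18/24 day) = +16.267 mm/day.
P = E + C − dPW/dt = 4 + (13.6) − (+16.267) = 1.3 mm/day.

P ≈ 1.3 mm/day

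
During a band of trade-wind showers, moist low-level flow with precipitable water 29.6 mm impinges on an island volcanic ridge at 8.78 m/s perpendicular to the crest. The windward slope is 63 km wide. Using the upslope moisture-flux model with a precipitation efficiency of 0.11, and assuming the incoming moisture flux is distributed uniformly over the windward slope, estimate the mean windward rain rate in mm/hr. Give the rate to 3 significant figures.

Incoming column moisture flux per unit ridge length: F = V × PW = 8.78 × 29.6 = 259.888 mm·m/s.
Spread over the 63 km slope with efficiency ε = 0.11: R = ε·F/W = 0.11 × 259.888 / 63000 m = 4.538e-04 mm/s.
R = 4.538e-04 × 3600 = 1.63 mm/hr.

R ≈ 1.63 mm/hr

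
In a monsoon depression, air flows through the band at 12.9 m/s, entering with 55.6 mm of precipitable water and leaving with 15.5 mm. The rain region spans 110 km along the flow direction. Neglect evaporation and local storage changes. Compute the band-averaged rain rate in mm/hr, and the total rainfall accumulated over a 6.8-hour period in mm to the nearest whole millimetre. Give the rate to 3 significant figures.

R ≈ 16.9 mm/hr; total ≈ 115 mm

Column moisture flux per unit crosswind length is F = V × PW.
Inflow: F_in = 12.9 × 55.6 = 717.24 mm·m/s
Outflow: F_out = 12.9 × 15.5 = 199.95 mm·m/s
Steady-state rate R = (F_in − F_out)/L = (717.24 − 199.95) / 110000 m = 4.703e-03 mm/s.
R = 4.703e-03 × 3600 = 16.9 mm/hr.
Over 6.8 h: total = 16.9 × 6.8 = 114.92 ≈ 115 mm.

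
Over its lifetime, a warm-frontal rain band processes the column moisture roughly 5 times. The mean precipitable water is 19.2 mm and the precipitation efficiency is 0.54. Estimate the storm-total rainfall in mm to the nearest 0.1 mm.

Each cycle deposits ε × PW = 0.54 × 19.2 = 10.368 mm.
Over 5 cycles: 5 × 10.368 = 51.8 mm.

rainfall ≈ 51.8 mm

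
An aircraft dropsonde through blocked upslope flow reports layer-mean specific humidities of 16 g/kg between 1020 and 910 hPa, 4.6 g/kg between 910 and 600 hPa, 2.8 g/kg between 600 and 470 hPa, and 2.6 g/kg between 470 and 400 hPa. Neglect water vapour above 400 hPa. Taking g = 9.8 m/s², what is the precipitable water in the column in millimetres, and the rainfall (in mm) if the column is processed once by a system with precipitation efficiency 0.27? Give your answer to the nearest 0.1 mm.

PW ≈ 38.1 mm; rainfall ≈ 10.3 mm

Precipitable water is the column-integrated vapour mass per unit area: PW = (1/g) Σ q̄ Δp, with q in kg/kg and Δp in Pa (1 kg/m² of water = 1 mm).
Layer 1020–910 hPa: Δp = 110 hPa = 11000 Pa, q̄ = 0.016 kg/kg → 0.016 × 11000 / 9.8 = 17.96 mm
Layer 910–600 hPa: Δp = 310 hPa = 31000 Pa, q̄ = 0.0046 kg/kg → 0.0046 × 31000 / 9.8 = 14.55 mm
Layer 600–470 hPa: Δp = 130 hPa = 13000 Pa, q̄ = 0.0028 kg/kg → 0.0028 × 13000 / 9.8 = 3.71 mm
Layer 470–400 hPa: Δp = 70 hPa = 7000 Pa, q̄ = 0.0026 kg/kg → 0.0026 × 7000 / 9.8 = 1.86 mm
PW = 17.96 + 14.55 + 3.71 + 1.86 = 38.08 ≈ 38.1 mm.
Rainfall = ε × PW = 0.27 × 38.1 = 10.3 mm.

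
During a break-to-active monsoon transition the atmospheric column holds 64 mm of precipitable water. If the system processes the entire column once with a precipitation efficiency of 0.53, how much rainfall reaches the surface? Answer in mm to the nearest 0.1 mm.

Rainfall = ε × PW = 0.53 × 64 = 33.9 mm.

rainfall ≈ 33.9 mm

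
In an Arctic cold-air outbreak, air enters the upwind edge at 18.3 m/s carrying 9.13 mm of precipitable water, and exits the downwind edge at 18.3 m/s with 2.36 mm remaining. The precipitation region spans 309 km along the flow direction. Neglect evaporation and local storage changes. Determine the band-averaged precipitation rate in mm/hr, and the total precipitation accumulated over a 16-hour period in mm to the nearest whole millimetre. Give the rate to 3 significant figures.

R ≈ 1.44 mm/hr; total ≈ 23 mm

Column moisture flux per unit crosswind length is F = V × PW.
Inflow: F_in = 18.3 × 9.13 = 167.079 mm·m/s
Outflow: F_out = 18.3 × 2.36 = 43.188 mm·m/s
Steady-state rate R = (F_in − F_out)/L = (167.079 − 43.188) / 309000 m = 4.009e-04 mm/s.
R = 4.009e-04 × 3600 = 1.44 mm/hr.
Over 16 h: total = 1.44 × 16 = 23.04 ≈ 23 mm.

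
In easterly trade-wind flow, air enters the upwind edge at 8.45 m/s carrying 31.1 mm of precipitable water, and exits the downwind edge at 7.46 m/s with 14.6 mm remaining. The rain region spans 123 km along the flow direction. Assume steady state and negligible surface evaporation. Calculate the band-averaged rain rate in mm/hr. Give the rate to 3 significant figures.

Column moisture flux per unit crosswind length is F = V × PW.
Inflow: F_in = 8.45 × 31.1 = 262.795 mm·m/s
Outflow: F_out = 7.46 × 14.6 = 108.916 mm·m/s
Steady-state rate R = (F_in − F_out)/L = (262.795 − 108.916) / 123000 m = 1.251e-03 mm/s.
R = 1.251e-03 × 3600 = 4.50 mm/hr.

R ≈ 4.50 mm/hr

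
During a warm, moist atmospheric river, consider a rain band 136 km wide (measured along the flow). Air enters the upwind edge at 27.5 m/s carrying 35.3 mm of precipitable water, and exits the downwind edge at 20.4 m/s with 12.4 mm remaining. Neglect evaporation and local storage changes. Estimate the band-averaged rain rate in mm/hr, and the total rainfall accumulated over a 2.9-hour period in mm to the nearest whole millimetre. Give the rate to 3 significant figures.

Column moisture flux per unit crosswind length is F = V × PW.
Inflow: F_in = 27.5 × 35.3 = 970.75 mm·m/s
Outflow: F_out = 20.4 × 12.4 = 252.96 mm·m/s
Steady-state rate R = (F_in − F_out)/L = (970.75 − 252.96) / 136000 m = 5.278e-03 mm/s.
R = 5.278e-03 × 3600 = 19.0 mm/hr.
Over 2.9 h: total = 19.0 × 2.9 = 55.1 ≈ 55 mm.

R ≈ 19.0 mm/hr; total ≈ 55 mm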